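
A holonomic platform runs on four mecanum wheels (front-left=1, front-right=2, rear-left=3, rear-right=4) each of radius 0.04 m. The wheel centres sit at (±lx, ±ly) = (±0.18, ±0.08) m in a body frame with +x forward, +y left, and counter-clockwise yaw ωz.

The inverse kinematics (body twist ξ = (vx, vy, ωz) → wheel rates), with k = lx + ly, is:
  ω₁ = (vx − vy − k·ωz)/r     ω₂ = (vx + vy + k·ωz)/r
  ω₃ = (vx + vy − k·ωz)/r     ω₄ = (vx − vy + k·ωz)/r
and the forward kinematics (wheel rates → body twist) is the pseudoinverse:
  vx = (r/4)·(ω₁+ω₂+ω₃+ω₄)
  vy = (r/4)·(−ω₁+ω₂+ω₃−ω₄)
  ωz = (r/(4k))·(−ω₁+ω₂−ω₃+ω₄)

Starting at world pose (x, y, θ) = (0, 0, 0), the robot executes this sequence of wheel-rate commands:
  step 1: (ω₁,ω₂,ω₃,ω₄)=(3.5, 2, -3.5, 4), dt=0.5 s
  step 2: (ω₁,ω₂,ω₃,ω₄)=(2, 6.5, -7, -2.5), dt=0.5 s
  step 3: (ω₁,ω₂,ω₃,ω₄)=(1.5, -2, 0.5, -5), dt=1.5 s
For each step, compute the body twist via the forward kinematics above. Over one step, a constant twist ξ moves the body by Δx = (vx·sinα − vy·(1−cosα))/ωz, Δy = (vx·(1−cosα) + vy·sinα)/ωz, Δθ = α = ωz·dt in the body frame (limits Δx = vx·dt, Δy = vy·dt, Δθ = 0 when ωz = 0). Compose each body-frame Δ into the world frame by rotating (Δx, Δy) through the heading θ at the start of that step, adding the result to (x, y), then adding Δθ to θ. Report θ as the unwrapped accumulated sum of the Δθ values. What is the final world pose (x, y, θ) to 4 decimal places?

step 1: ξ=(vx,vy,ωz)=(0.0600, -0.0900, 0.2308), dt=0.5 → body Δ=(0.0325, -0.0432, 0.1154) → world pose (0.0325, -0.0432, 0.1154)
step 2: ξ=(vx,vy,ωz)=(-0.0100, 0.0000, 0.3462), dt=0.5 → body Δ=(-0.0050, -0.0004, 0.1731) → world pose (0.0276, -0.0442, 0.2885)
step 3: ξ=(vx,vy,ωz)=(-0.0500, 0.0200, -0.3462), dt=1.5 → body Δ=(-0.0641, 0.0477, -0.5192) → world pose (-0.0474, -0.0167, -0.2308)

(-0.0474, -0.0167, -0.2308)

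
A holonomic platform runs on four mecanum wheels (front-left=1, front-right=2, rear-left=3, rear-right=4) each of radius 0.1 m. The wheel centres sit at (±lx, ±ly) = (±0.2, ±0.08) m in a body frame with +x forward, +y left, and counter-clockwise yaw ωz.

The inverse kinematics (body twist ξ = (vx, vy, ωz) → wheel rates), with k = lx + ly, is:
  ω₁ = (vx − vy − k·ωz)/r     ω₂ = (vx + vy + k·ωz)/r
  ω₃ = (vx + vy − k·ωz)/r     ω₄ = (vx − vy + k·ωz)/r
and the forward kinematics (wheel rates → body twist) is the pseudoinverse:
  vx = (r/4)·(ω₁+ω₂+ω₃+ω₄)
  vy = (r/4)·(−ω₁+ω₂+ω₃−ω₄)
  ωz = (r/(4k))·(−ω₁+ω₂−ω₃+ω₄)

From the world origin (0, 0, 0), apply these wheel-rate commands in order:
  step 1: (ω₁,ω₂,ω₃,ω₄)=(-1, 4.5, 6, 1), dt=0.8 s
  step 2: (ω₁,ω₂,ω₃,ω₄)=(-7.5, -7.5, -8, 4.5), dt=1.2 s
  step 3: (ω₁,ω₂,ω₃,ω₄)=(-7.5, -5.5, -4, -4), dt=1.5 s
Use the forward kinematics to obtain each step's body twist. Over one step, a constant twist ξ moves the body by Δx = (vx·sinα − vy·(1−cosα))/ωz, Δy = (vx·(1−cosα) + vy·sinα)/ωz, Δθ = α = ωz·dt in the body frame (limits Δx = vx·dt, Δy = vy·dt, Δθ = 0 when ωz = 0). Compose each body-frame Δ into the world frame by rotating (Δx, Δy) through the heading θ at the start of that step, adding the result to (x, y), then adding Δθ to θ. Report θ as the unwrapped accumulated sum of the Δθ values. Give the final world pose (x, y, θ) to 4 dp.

(-0.0833, -1.1635, 1.6429)

step 1: ξ=(vx,vy,ωz)=(0.2625, 0.2625, 0.0446), dt=0.8 → body Δ=(0.2062, 0.2137, 0.0357) → world pose (0.2062, 0.2137, 0.0357)
step 2: ξ=(vx,vy,ωz)=(-0.4625, -0.3125, 1.1161), dt=1.2 → body Δ=(-0.1876, -0.5918, 1.3393) → world pose (0.0399, -0.3845, 1.3750)
step 3: ξ=(vx,vy,ωz)=(-0.5250, 0.0500, 0.1786), dt=1.5 → body Δ=(-0.7881, -0.0307, 0.2679) → world pose (-0.0833, -1.1635, 1.6429)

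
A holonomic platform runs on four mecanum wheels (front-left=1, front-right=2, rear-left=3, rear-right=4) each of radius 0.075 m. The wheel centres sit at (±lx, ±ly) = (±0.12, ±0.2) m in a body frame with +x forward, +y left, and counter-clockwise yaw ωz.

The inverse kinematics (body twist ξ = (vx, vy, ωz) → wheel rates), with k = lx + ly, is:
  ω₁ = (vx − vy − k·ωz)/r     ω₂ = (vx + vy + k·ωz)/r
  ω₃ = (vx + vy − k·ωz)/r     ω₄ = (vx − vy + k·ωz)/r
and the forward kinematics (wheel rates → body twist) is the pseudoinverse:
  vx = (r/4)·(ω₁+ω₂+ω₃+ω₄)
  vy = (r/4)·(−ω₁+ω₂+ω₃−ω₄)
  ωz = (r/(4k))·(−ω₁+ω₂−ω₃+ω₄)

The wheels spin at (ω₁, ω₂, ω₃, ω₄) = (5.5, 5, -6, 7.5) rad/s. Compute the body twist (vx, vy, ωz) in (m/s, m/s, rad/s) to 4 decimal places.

k = lx + ly = 0.12 + 0.2 = 0.3200
ω₁+ω₂+ω₃+ω₄ = 12.0000  →  vx = (0.075/4)·12.0000 = 0.2250
−ω₁+ω₂+ω₃−ω₄ = -14.0000  →  vy = (0.075/4)·-14.0000 = -0.2625
−ω₁+ω₂−ω₃+ω₄ = 13.0000  →  ωz = (0.075/1.2800)·13.0000 = 0.7617

(0.2250, -0.2625, 0.7617)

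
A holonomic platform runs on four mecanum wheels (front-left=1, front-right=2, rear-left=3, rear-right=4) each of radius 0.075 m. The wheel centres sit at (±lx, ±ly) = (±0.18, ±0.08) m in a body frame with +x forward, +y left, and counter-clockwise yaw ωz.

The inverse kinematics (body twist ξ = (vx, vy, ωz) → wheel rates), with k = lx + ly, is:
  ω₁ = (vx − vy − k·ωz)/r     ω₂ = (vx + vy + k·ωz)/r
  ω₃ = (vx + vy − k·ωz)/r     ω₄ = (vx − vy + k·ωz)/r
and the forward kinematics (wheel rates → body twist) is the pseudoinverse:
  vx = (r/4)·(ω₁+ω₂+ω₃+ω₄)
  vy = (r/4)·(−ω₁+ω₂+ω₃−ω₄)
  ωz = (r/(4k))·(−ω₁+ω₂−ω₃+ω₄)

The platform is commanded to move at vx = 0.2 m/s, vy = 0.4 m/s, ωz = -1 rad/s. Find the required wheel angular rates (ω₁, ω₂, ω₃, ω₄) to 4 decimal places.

(0.8000, 4.5333, 11.4667, -6.1333)

k = lx + ly = 0.18 + 0.08 = 0.2600;  k·ωz = 0.2600·-1 = -0.2600
ω₁ (FL) = (vx − vy − k·ωz)/r = 0.0600/0.075 = 0.8000
ω₂ (FR) = (vx + vy + k·ωz)/r = 0.3400/0.075 = 4.5333
ω₃ (RL) = (vx + vy − k·ωz)/r = 0.8600/0.075 = 11.4667
ω₄ (RR) = (vx − vy + k·ωz)/r = -0.4600/0.075 = -6.1333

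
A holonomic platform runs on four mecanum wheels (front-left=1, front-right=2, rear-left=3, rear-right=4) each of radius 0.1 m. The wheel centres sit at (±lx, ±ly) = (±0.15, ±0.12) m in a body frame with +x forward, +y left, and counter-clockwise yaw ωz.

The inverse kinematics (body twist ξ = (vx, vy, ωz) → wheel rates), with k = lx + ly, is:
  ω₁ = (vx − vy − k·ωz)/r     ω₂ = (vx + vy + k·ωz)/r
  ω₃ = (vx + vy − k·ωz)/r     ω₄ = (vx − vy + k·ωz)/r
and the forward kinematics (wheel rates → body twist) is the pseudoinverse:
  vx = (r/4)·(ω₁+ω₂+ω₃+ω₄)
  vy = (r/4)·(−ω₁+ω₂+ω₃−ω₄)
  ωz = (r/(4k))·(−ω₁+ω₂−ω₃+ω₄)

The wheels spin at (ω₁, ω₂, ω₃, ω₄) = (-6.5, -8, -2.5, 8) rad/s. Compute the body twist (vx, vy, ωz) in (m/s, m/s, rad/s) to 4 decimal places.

k = lx + ly = 0.15 + 0.12 = 0.2700
ω₁+ω₂+ω₃+ω₄ = -9.0000  →  vx = (0.1/4)·-9.0000 = -0.2250
−ω₁+ω₂+ω₃−ω₄ = -12.0000  →  vy = (0.1/4)·-12.0000 = -0.3000
−ω₁+ω₂−ω₃+ω₄ = 9.0000  →  ωz = (0.1/1.0800)·9.0000 = 0.8333

(-0.2250, -0.3000, 0.8333)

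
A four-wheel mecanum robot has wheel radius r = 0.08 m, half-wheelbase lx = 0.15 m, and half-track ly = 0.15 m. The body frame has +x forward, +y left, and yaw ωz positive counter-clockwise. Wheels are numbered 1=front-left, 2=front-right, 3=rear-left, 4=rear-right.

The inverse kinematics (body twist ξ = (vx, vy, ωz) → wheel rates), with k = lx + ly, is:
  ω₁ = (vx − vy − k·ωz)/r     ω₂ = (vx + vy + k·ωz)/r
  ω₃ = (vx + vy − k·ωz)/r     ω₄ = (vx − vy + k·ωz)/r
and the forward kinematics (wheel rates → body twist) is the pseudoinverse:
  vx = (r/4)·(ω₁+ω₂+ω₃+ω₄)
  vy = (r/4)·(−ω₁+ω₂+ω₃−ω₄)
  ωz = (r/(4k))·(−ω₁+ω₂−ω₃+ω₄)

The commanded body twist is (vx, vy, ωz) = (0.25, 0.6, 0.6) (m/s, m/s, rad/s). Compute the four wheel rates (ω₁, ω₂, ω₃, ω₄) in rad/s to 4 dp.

(-6.6250, 12.8750, 8.3750, -2.1250)

k = lx + ly = 0.15 + 0.15 = 0.3000;  k·ωz = 0.3000·0.6 = 0.1800
ω₁ (FL) = (vx − vy − k·ωz)/r = -0.5300/0.08 = -6.6250
ω₂ (FR) = (vx + vy + k·ωz)/r = 1.0300/0.08 = 12.8750
ω₃ (RL) = (vx + vy − k·ωz)/r = 0.6700/0.08 = 8.3750
ω₄ (RR) = (vx − vy + k·ωz)/r = -0.1700/0.08 = -2.1250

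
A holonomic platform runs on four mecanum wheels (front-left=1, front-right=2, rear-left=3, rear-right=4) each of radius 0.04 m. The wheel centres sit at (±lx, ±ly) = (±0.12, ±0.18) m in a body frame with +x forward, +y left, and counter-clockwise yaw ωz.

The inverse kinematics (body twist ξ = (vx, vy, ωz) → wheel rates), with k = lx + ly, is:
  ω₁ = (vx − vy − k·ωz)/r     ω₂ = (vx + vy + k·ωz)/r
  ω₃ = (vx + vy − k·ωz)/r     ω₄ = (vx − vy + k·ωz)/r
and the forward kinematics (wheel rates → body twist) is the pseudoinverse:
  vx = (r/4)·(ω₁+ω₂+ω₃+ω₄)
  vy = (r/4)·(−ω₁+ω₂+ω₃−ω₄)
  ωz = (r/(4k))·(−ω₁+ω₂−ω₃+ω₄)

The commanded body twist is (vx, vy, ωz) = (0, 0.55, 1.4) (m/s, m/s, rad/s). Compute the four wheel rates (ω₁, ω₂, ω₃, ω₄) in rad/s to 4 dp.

k = lx + ly = 0.12 + 0.18 = 0.3000;  k·ωz = 0.3000·1.4 = 0.4200
ω₁ (FL) = (vx − vy − k·ωz)/r = -0.9700/0.04 = -24.2500
ω₂ (FR) = (vx + vy + k·ωz)/r = 0.9700/0.04 = 24.2500
ω₃ (RL) = (vx + vy − k·ωz)/r = 0.1300/0.04 = 3.2500
ω₄ (RR) = (vx − vy + k·ωz)/r = -0.1300/0.04 = -3.2500

(-24.2500, 24.2500, 3.2500, -3.2500)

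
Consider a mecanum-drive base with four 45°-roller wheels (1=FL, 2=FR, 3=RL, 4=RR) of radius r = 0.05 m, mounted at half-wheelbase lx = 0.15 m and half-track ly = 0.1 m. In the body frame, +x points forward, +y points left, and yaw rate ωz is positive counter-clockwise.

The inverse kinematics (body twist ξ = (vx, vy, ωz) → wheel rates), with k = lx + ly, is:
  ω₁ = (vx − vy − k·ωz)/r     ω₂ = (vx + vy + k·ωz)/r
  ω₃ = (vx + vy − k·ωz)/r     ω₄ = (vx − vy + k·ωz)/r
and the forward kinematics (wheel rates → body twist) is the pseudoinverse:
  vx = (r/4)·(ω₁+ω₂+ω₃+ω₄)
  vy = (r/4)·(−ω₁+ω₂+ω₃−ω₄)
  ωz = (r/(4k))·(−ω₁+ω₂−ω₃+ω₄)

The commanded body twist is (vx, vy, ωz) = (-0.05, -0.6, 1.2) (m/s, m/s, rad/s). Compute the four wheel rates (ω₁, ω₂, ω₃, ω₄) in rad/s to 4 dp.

(5.0000, -7.0000, -19.0000, 17.0000)

k = lx + ly = 0.15 + 0.1 = 0.2500;  k·ωz = 0.2500·1.2 = 0.3000
ω₁ (FL) = (vx − vy − k·ωz)/r = 0.2500/0.05 = 5.0000
ω₂ (FR) = (vx + vy + k·ωz)/r = -0.3500/0.05 = -7.0000
ω₃ (RL) = (vx + vy − k·ωz)/r = -0.9500/0.05 = -19.0000
ω₄ (RR) = (vx − vy + k·ωz)/r = 0.8500/0.05 = 17.0000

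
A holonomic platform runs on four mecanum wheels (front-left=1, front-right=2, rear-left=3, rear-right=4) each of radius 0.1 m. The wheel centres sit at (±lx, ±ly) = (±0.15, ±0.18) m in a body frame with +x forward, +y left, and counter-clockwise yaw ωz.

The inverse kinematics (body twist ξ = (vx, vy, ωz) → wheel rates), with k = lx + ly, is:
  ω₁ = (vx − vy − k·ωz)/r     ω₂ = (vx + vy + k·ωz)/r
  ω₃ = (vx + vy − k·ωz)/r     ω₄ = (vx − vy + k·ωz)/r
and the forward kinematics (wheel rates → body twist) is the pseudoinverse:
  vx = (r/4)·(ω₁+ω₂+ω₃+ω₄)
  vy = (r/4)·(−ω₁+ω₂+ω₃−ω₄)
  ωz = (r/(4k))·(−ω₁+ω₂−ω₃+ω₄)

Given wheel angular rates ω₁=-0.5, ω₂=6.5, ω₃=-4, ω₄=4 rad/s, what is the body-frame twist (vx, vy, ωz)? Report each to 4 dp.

(0.1500, -0.0250, 1.1364)

k = lx + ly = 0.15 + 0.18 = 0.3300
ω₁+ω₂+ω₃+ω₄ = 6.0000  →  vx = (0.1/4)·6.0000 = 0.1500
−ω₁+ω₂+ω₃−ω₄ = -1.0000  →  vy = (0.1/4)·-1.0000 = -0.0250
−ω₁+ω₂−ω₃+ω₄ = 15.0000  →  ωz = (0.1/1.3200)·15.0000 = 1.1364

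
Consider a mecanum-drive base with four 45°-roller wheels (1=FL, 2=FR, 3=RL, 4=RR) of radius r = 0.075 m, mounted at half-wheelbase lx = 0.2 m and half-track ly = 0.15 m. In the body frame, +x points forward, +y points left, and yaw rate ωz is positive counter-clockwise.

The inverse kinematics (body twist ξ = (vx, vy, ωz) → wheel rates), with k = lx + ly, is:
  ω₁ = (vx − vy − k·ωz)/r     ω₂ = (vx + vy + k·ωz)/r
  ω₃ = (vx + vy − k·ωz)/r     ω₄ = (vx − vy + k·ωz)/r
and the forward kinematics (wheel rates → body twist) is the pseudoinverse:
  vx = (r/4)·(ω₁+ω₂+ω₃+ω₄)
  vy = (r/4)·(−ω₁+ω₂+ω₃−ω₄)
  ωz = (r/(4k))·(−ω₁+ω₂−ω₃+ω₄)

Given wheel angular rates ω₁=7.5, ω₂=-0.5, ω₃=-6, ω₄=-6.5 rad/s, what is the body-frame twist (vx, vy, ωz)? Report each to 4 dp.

(-0.1031, -0.1406, -0.4554)

k = lx + ly = 0.2 + 0.15 = 0.3500
ω₁+ω₂+ω₃+ω₄ = -5.5000  →  vx = (0.075/4)·-5.5000 = -0.1031
−ω₁+ω₂+ω₃−ω₄ = -7.5000  →  vy = (0.075/4)·-7.5000 = -0.1406
−ω₁+ω₂−ω₃+ω₄ = -8.5000  →  ωz = (0.075/1.4000)·-8.5000 = -0.4554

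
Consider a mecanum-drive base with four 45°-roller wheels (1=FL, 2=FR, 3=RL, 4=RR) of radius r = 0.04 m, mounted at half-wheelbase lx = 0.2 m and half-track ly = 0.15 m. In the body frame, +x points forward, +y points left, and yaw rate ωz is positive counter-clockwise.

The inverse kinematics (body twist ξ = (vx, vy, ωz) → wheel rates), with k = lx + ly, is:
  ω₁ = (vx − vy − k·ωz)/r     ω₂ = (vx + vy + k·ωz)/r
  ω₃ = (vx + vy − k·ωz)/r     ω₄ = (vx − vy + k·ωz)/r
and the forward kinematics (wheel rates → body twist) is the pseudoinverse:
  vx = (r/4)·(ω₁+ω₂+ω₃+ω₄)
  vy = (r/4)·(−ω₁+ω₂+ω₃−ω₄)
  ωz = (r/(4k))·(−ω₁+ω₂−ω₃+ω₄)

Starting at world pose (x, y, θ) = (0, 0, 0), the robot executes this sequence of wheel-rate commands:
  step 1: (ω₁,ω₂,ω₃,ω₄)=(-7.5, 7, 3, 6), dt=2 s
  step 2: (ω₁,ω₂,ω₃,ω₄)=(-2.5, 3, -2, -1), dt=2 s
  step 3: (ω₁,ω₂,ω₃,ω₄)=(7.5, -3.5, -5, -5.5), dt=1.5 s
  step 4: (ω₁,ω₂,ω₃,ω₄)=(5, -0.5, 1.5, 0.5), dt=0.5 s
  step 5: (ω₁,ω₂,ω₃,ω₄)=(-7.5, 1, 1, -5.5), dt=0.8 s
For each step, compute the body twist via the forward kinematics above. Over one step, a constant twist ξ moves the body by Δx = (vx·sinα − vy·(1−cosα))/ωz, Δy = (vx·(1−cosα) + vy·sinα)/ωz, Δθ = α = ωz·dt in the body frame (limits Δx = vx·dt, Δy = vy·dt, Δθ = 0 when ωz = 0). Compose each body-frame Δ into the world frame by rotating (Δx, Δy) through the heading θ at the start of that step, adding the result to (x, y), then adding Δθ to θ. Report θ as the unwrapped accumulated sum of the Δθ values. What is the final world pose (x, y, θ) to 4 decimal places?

(-0.0743, 0.1330, 0.8314)

step 1: ξ=(vx,vy,ωz)=(0.0850, 0.1150, 0.5000), dt=2.0 → body Δ=(0.0373, 0.2717, 1.0000) → world pose (0.0373, 0.2717, 1.0000)
step 2: ξ=(vx,vy,ωz)=(-0.0250, 0.0450, 0.1857), dt=2.0 → body Δ=(-0.0654, 0.0788, 0.3714) → world pose (-0.0643, 0.2592, 1.3714)
step 3: ξ=(vx,vy,ωz)=(-0.0650, -0.1050, -0.3286), dt=1.5 → body Δ=(-0.1316, -0.1277, -0.4929) → world pose (0.0348, 0.1049, 0.8786)
step 4: ξ=(vx,vy,ωz)=(0.0650, -0.0450, -0.1857), dt=0.5 → body Δ=(0.0314, -0.0240, -0.0929) → world pose (0.0733, 0.1138, 0.7857)
step 5: ξ=(vx,vy,ωz)=(-0.1100, 0.1500, 0.0571), dt=0.8 → body Δ=(-0.0907, 0.1179, 0.0457) → world pose (-0.0743, 0.1330, 0.8314)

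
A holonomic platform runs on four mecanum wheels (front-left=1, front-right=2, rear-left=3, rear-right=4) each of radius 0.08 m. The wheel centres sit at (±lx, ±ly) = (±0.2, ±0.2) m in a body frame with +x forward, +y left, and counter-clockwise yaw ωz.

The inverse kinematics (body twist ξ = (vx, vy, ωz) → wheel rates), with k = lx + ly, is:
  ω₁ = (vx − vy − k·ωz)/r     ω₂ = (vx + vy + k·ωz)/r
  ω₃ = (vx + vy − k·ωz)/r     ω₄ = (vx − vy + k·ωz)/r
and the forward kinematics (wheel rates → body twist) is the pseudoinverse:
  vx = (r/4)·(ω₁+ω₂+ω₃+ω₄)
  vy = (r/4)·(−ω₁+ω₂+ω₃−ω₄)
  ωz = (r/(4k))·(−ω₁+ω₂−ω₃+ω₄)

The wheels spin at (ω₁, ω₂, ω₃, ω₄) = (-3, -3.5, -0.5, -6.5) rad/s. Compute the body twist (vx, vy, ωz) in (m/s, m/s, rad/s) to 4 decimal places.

(-0.2700, 0.1100, -0.3250)

k = lx + ly = 0.2 + 0.2 = 0.4000
ω₁+ω₂+ω₃+ω₄ = -13.5000  →  vx = (0.08/4)·-13.5000 = -0.2700
−ω₁+ω₂+ω₃−ω₄ = 5.5000  →  vy = (0.08/4)·5.5000 = 0.1100
−ω₁+ω₂−ω₃+ω₄ = -6.5000  →  ωz = (0.08/1.6000)·-6.5000 = -0.3250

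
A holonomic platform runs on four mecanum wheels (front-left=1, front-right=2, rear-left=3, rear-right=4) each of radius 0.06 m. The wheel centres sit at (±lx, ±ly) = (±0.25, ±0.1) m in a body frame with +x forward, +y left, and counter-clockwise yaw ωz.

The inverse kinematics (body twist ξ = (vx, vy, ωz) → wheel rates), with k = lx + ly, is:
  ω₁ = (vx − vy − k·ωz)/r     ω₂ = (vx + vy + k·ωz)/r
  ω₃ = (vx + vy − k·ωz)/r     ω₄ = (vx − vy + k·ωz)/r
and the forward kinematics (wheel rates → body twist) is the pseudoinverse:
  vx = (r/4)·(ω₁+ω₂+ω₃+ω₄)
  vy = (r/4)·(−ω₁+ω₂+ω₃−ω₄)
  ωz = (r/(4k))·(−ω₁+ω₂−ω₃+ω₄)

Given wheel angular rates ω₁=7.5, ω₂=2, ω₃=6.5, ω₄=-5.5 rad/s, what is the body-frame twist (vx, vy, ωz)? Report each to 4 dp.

k = lx + ly = 0.25 + 0.1 = 0.3500
ω₁+ω₂+ω₃+ω₄ = 10.5000  →  vx = (0.06/4)·10.5000 = 0.1575
−ω₁+ω₂+ω₃−ω₄ = 6.5000  →  vy = (0.06/4)·6.5000 = 0.0975
−ω₁+ω₂−ω₃+ω₄ = -17.5000  →  ωz = (0.06/1.4000)·-17.5000 = -0.7500

(0.1575, 0.0975, -0.7500)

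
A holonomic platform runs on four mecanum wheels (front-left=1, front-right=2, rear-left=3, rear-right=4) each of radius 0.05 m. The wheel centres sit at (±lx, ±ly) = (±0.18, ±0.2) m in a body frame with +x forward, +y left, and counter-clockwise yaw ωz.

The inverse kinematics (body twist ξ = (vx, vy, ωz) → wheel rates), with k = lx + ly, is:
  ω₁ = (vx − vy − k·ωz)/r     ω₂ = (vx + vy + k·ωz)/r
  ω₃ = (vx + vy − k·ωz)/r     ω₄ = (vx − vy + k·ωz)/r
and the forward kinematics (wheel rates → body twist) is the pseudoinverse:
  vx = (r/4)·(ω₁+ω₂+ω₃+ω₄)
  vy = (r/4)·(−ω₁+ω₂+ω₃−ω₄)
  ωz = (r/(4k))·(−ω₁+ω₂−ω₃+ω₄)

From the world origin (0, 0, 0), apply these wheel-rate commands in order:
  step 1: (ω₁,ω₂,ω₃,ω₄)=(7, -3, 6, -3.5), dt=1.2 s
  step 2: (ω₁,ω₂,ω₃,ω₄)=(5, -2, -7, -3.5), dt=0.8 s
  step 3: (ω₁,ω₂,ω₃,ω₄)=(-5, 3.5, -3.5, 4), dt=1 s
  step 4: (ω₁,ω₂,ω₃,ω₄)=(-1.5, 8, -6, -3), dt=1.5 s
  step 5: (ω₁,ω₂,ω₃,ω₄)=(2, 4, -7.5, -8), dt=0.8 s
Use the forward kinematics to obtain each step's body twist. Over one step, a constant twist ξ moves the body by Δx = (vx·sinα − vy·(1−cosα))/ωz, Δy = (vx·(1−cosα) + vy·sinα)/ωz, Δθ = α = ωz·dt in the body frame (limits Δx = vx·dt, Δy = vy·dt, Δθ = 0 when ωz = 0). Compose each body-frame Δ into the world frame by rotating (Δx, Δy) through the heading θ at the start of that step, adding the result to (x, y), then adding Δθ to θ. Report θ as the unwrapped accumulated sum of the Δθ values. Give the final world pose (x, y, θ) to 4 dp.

(-0.1867, 0.0742, 0.3207)

step 1: ξ=(vx,vy,ωz)=(0.0813, -0.0062, -0.6414), dt=1.2 → body Δ=(0.0854, -0.0425, -0.7697) → world pose (0.0854, -0.0425, -0.7697)
step 2: ξ=(vx,vy,ωz)=(-0.0938, -0.1313, -0.1151), dt=0.8 → body Δ=(-0.0797, -0.1014, -0.0921) → world pose (-0.0424, -0.0598, -0.8618)
step 3: ξ=(vx,vy,ωz)=(-0.0125, 0.0125, 0.5263), dt=1.0 → body Δ=(-0.0151, 0.0087, 0.5263) → world pose (-0.0457, -0.0426, -0.3355)
step 4: ξ=(vx,vy,ωz)=(-0.0313, 0.0813, 0.4112), dt=1.5 → body Δ=(-0.0804, 0.1003, 0.6168) → world pose (-0.0885, 0.0785, 0.2812)
step 5: ξ=(vx,vy,ωz)=(-0.1187, 0.0313, 0.0493), dt=0.8 → body Δ=(-0.0955, 0.0231, 0.0395) → world pose (-0.1867, 0.0742, 0.3207)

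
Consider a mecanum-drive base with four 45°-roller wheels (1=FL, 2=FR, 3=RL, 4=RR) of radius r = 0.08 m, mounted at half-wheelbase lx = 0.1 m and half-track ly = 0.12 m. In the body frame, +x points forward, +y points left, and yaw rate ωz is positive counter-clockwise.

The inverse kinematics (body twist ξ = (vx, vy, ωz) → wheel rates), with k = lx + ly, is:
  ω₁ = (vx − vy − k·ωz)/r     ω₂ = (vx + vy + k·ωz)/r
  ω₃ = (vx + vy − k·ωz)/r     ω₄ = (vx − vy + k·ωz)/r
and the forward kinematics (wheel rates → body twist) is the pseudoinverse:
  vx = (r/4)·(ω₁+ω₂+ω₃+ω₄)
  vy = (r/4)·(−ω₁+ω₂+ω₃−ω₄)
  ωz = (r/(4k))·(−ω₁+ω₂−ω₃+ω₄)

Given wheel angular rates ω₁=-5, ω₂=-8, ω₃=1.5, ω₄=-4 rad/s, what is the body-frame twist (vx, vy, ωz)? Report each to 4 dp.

(-0.3100, 0.0500, -0.7727)

k = lx + ly = 0.1 + 0.12 = 0.2200
ω₁+ω₂+ω₃+ω₄ = -15.5000  →  vx = (0.08/4)·-15.5000 = -0.3100
−ω₁+ω₂+ω₃−ω₄ = 2.5000  →  vy = (0.08/4)·2.5000 = 0.0500
−ω₁+ω₂−ω₃+ω₄ = -8.5000  →  ωz = (0.08/0.8800)·-8.5000 = -0.7727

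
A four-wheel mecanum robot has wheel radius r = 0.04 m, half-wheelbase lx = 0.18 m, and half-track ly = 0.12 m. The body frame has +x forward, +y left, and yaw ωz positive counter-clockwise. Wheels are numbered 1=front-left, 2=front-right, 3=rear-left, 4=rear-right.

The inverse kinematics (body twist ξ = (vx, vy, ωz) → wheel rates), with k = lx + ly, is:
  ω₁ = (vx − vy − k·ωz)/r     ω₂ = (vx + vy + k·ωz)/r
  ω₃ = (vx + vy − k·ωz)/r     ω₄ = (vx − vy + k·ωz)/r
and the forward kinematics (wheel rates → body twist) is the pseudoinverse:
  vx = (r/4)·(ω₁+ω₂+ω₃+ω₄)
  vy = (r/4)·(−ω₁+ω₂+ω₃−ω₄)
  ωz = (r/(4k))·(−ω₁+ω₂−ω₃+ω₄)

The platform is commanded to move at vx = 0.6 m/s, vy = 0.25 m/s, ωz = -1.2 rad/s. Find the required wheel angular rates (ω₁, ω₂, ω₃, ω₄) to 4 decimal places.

k = lx + ly = 0.18 + 0.12 = 0.3000;  k·ωz = 0.3000·-1.2 = -0.3600
ω₁ (FL) = (vx − vy − k·ωz)/r = 0.7100/0.04 = 17.7500
ω₂ (FR) = (vx + vy + k·ωz)/r = 0.4900/0.04 = 12.2500
ω₃ (RL) = (vx + vy − k·ωz)/r = 1.2100/0.04 = 30.2500
ω₄ (RR) = (vx − vy + k·ωz)/r = -0.0100/0.04 = -0.2500

(17.7500, 12.2500, 30.2500, -0.2500)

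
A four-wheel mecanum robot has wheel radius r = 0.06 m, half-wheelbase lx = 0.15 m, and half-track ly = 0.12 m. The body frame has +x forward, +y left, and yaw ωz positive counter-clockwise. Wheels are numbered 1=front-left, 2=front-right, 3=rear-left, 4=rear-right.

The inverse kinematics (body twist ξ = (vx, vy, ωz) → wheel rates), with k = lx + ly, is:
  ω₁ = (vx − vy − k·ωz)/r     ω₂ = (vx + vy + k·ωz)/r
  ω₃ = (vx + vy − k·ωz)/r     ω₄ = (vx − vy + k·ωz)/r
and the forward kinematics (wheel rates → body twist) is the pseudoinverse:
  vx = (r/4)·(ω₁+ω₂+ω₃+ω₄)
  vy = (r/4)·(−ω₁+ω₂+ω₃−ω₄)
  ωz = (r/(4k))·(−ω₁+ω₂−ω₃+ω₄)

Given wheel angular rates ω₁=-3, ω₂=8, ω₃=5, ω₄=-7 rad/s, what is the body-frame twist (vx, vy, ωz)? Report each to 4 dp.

(0.0450, 0.3450, -0.0556)

k = lx + ly = 0.15 + 0.12 = 0.2700
ω₁+ω₂+ω₃+ω₄ = 3.0000  →  vx = (0.06/4)·3.0000 = 0.0450
−ω₁+ω₂+ω₃−ω₄ = 23.0000  →  vy = (0.06/4)·23.0000 = 0.3450
−ω₁+ω₂−ω₃+ω₄ = -1.0000  →  ωz = (0.06/1.0800)·-1.0000 = -0.0556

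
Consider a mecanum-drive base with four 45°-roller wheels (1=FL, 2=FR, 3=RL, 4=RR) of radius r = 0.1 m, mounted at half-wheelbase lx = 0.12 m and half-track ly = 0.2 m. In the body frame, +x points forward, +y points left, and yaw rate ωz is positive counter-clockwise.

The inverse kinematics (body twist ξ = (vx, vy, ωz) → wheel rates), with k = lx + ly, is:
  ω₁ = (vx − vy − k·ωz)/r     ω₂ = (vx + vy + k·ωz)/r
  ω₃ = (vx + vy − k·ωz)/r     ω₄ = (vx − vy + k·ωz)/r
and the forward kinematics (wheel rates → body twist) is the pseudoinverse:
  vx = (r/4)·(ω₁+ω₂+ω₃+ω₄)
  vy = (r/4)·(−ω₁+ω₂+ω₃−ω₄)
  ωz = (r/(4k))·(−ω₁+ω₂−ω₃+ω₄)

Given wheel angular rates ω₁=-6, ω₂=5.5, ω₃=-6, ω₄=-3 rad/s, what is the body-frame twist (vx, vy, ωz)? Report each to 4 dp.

(-0.2375, 0.2125, 1.1328)

k = lx + ly = 0.12 + 0.2 = 0.3200
ω₁+ω₂+ω₃+ω₄ = -9.5000  →  vx = (0.1/4)·-9.5000 = -0.2375
−ω₁+ω₂+ω₃−ω₄ = 8.5000  →  vy = (0.1/4)·8.5000 = 0.2125
−ω₁+ω₂−ω₃+ω₄ = 14.5000  →  ωz = (0.1/1.2800)·14.5000 = 1.1328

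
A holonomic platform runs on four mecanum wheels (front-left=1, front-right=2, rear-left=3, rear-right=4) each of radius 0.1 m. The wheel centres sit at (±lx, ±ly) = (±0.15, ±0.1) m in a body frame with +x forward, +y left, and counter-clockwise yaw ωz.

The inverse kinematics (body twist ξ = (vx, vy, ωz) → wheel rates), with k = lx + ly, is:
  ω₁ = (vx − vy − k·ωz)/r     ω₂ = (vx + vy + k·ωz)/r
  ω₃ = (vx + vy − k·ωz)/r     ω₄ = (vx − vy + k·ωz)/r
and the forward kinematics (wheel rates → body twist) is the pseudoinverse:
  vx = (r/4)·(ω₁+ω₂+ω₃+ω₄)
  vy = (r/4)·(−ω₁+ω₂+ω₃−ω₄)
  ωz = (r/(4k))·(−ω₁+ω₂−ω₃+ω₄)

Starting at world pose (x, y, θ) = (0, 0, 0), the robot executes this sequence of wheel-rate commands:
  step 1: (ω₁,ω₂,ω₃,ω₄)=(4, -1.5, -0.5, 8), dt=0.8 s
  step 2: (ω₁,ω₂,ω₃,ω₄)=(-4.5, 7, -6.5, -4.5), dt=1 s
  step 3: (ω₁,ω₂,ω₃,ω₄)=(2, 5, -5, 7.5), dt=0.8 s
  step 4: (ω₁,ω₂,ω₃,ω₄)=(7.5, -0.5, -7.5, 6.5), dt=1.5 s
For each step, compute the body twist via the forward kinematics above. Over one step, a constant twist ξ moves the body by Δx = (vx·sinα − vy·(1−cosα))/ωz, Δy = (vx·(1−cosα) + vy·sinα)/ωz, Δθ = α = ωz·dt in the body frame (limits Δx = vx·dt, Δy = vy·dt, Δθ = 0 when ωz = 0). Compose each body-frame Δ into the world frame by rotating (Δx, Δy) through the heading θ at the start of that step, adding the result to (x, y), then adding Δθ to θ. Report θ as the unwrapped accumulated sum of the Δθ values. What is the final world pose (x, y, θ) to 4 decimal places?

(-0.3514, 0.7337, 3.7300)

step 1: ξ=(vx,vy,ωz)=(0.2500, -0.3500, 0.3000), dt=0.8 → body Δ=(0.2315, -0.2534, 0.2400) → world pose (0.2315, -0.2534, 0.2400)
step 2: ξ=(vx,vy,ωz)=(-0.2125, 0.2375, 1.3500), dt=1.0 → body Δ=(-0.2910, 0.0487, 1.3500) → world pose (-0.0627, -0.2753, 1.5900)
step 3: ξ=(vx,vy,ωz)=(0.2375, -0.2375, 1.5500), dt=0.8 → body Δ=(0.2484, -0.0415, 1.2400) → world pose (-0.0260, -0.0262, 2.8300)
step 4: ξ=(vx,vy,ωz)=(0.1500, -0.5500, 0.6000), dt=1.5 → body Δ=(0.5427, -0.6235, 0.9000) → world pose (-0.3514, 0.7337, 3.7300)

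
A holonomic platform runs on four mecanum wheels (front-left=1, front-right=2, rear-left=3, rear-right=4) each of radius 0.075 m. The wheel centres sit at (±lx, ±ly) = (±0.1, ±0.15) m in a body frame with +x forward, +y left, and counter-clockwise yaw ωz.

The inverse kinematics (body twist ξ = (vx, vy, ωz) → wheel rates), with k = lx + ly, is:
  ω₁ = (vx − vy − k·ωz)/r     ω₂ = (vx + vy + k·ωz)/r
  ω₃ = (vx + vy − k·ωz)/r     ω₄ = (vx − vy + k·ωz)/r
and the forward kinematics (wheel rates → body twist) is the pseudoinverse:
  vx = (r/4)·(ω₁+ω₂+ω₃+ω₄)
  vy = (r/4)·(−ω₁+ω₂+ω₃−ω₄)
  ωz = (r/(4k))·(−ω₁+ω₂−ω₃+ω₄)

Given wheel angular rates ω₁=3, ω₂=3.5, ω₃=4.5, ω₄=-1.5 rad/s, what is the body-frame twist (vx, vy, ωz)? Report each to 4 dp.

k = lx + ly = 0.1 + 0.15 = 0.2500
ω₁+ω₂+ω₃+ω₄ = 9.5000  →  vx = (0.075/4)·9.5000 = 0.1781
−ω₁+ω₂+ω₃−ω₄ = 6.5000  →  vy = (0.075/4)·6.5000 = 0.1219
−ω₁+ω₂−ω₃+ω₄ = -5.5000  →  ωz = (0.075/1.0000)·-5.5000 = -0.4125

(0.1781, 0.1219, -0.4125)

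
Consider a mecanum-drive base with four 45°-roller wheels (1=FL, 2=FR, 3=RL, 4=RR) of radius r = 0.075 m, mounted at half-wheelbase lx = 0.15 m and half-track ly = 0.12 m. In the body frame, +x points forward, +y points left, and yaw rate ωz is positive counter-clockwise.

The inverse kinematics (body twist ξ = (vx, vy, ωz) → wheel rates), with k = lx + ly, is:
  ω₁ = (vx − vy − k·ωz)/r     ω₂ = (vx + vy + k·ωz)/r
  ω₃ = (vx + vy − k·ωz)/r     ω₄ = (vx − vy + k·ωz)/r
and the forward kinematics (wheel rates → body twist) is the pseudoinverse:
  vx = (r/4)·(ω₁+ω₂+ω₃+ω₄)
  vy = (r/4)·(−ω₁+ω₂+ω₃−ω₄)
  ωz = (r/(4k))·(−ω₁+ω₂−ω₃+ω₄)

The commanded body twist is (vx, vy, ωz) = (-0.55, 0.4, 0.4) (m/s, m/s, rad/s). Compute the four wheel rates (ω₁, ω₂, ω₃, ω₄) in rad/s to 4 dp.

(-14.1067, -0.5600, -3.4400, -11.2267)

k = lx + ly = 0.15 + 0.12 = 0.2700;  k·ωz = 0.2700·0.4 = 0.1080
ω₁ (FL) = (vx − vy − k·ωz)/r = -1.0580/0.075 = -14.1067
ω₂ (FR) = (vx + vy + k·ωz)/r = -0.0420/0.075 = -0.5600
ω₃ (RL) = (vx + vy − k·ωz)/r = -0.2580/0.075 = -3.4400
ω₄ (RR) = (vx − vy + k·ωz)/r = -0.8420/0.075 = -11.2267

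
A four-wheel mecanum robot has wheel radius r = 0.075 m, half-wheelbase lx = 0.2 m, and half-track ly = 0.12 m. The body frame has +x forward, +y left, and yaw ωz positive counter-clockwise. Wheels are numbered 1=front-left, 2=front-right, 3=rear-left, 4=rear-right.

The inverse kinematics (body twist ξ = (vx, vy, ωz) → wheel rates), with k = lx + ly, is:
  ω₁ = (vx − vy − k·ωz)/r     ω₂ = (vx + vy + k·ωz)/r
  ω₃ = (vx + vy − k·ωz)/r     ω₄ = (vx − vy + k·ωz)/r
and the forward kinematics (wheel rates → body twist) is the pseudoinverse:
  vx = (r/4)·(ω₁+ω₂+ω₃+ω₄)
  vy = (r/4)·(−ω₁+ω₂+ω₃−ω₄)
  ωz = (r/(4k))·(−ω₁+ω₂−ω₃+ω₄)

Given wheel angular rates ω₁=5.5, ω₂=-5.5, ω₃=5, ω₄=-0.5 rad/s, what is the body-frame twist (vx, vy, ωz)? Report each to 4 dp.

(0.0844, -0.1031, -0.9668)

k = lx + ly = 0.2 + 0.12 = 0.3200
ω₁+ω₂+ω₃+ω₄ = 4.5000  →  vx = (0.075/4)·4.5000 = 0.0844
−ω₁+ω₂+ω₃−ω₄ = -5.5000  →  vy = (0.075/4)·-5.5000 = -0.1031
−ω₁+ω₂−ω₃+ω₄ = -16.5000  →  ωz = (0.075/1.2800)·-16.5000 = -0.9668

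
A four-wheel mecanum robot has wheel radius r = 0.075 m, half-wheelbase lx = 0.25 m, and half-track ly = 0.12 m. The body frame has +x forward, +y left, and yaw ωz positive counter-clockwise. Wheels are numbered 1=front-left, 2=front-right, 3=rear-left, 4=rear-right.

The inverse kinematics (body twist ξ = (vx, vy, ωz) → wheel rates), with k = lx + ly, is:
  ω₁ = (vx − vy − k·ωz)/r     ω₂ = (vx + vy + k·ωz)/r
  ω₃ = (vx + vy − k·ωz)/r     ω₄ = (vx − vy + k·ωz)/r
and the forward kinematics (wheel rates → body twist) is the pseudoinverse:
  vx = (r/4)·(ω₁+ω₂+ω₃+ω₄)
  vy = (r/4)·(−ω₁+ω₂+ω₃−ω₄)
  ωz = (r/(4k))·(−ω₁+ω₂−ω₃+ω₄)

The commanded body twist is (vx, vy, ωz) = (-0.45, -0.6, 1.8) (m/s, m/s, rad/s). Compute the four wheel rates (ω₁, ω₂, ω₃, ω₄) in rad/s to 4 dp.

(-6.8800, -5.1200, -22.8800, 10.8800)

k = lx + ly = 0.25 + 0.12 = 0.3700;  k·ωz = 0.3700·1.8 = 0.6660
ω₁ (FL) = (vx − vy − k·ωz)/r = -0.5160/0.075 = -6.8800
ω₂ (FR) = (vx + vy + k·ωz)/r = -0.3840/0.075 = -5.1200
ω₃ (RL) = (vx + vy − k·ωz)/r = -1.7160/0.075 = -22.8800
ω₄ (RR) = (vx − vy + k·ωz)/r = 0.8160/0.075 = 10.8800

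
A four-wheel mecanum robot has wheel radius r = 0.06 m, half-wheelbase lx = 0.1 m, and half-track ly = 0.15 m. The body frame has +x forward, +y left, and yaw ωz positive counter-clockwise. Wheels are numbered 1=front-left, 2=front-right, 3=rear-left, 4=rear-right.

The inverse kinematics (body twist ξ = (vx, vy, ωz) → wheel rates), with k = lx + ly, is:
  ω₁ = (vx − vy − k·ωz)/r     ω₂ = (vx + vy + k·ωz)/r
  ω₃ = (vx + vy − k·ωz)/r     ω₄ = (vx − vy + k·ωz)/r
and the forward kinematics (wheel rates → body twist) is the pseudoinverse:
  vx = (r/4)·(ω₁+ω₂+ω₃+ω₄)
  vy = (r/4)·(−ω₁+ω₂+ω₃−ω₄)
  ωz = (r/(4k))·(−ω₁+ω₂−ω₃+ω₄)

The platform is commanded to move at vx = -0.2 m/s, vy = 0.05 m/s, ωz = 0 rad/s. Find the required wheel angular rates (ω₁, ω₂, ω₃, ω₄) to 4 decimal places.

k = lx + ly = 0.1 + 0.15 = 0.2500;  k·ωz = 0.2500·0 = 0.0000
ω₁ (FL) = (vx − vy − k·ωz)/r = -0.2500/0.06 = -4.1667
ω₂ (FR) = (vx + vy + k·ωz)/r = -0.1500/0.06 = -2.5000
ω₃ (RL) = (vx + vy − k·ωz)/r = -0.1500/0.06 = -2.5000
ω₄ (RR) = (vx − vy + k·ωz)/r = -0.2500/0.06 = -4.1667

(-4.1667, -2.5000, -2.5000, -4.1667)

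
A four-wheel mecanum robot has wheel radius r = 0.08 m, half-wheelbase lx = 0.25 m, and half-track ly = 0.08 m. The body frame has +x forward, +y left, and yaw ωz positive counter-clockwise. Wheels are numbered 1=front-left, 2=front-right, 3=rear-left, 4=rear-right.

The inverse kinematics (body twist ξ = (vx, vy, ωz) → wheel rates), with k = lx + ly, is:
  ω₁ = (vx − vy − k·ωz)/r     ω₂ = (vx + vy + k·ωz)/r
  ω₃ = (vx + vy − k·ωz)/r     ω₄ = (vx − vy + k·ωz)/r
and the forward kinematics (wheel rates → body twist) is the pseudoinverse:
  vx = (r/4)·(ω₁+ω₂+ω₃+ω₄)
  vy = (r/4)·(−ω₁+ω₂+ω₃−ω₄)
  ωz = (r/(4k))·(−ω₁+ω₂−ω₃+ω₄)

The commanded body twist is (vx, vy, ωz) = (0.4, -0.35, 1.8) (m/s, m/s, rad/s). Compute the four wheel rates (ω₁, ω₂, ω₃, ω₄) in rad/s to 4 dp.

(1.9500, 8.0500, -6.8000, 16.8000)

k = lx + ly = 0.25 + 0.08 = 0.3300;  k·ωz = 0.3300·1.8 = 0.5940
ω₁ (FL) = (vx − vy − k·ωz)/r = 0.1560/0.08 = 1.9500
ω₂ (FR) = (vx + vy + k·ωz)/r = 0.6440/0.08 = 8.0500
ω₃ (RL) = (vx + vy − k·ωz)/r = -0.5440/0.08 = -6.8000
ω₄ (RR) = (vx − vy + k·ωz)/r = 1.3440/0.08 = 16.8000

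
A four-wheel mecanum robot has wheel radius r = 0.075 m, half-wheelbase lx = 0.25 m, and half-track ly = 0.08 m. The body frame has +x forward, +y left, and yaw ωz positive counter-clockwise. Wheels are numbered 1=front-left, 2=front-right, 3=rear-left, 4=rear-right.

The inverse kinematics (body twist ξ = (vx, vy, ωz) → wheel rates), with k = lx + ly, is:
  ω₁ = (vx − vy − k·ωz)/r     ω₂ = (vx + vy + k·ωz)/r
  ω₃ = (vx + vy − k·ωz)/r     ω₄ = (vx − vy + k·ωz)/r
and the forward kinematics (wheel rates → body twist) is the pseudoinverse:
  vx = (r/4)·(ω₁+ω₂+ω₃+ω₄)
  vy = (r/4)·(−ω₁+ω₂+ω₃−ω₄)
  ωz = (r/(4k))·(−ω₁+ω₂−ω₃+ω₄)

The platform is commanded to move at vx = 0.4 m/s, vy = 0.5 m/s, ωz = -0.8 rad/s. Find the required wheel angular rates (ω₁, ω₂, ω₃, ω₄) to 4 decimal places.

(2.1867, 8.4800, 15.5200, -4.8533)

k = lx + ly = 0.25 + 0.08 = 0.3300;  k·ωz = 0.3300·-0.8 = -0.2640
ω₁ (FL) = (vx − vy − k·ωz)/r = 0.1640/0.075 = 2.1867
ω₂ (FR) = (vx + vy + k·ωz)/r = 0.6360/0.075 = 8.4800
ω₃ (RL) = (vx + vy − k·ωz)/r = 1.1640/0.075 = 15.5200
ω₄ (RR) = (vx − vy + k·ωz)/r = -0.3640/0.075 = -4.8533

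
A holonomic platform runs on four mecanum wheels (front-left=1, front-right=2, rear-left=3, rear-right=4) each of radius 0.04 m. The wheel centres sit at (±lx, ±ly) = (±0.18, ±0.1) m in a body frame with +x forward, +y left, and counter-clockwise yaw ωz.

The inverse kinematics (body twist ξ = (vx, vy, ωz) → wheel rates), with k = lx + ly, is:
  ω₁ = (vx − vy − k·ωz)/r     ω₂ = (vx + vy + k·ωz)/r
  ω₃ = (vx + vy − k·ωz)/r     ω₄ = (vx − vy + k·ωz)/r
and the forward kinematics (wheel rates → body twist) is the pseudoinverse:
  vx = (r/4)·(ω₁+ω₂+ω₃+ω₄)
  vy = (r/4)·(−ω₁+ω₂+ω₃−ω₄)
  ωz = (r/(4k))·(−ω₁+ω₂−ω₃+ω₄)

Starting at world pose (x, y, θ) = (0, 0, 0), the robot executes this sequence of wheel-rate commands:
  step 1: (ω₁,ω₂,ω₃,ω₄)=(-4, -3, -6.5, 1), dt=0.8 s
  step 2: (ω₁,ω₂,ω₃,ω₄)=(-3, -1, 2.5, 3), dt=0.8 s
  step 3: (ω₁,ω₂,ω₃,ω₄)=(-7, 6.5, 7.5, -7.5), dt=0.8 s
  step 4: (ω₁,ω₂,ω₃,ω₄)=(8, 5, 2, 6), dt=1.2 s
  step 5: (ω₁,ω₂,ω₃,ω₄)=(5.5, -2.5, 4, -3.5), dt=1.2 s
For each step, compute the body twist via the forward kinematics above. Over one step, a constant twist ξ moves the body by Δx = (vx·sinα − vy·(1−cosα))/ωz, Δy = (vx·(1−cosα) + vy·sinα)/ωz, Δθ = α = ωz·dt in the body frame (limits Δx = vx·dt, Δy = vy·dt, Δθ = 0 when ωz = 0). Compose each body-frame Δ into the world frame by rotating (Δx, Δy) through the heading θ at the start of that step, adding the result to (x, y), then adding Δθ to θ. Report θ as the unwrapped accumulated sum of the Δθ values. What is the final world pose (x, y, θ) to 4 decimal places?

(0.1525, 0.1541, -0.3500)

step 1: ξ=(vx,vy,ωz)=(-0.1250, -0.0650, 0.3036), dt=0.8 → body Δ=(-0.0927, -0.0636, 0.2429) → world pose (-0.0927, -0.0636, 0.2429)
step 2: ξ=(vx,vy,ωz)=(0.0150, 0.0150, 0.0893), dt=0.8 → body Δ=(0.0116, 0.0124, 0.0714) → world pose (-0.0845, -0.0487, 0.3143)
step 3: ξ=(vx,vy,ωz)=(-0.0050, 0.2850, -0.0536), dt=0.8 → body Δ=(0.0009, 0.2280, -0.0429) → world pose (-0.1541, 0.1684, 0.2714)
step 4: ξ=(vx,vy,ωz)=(0.2100, -0.0700, 0.0357), dt=1.2 → body Δ=(0.2537, -0.0786, 0.0429) → world pose (0.1114, 0.1607, 0.3143)
step 5: ξ=(vx,vy,ωz)=(0.0350, -0.0050, -0.5536), dt=1.2 → body Δ=(0.0371, -0.0190, -0.6643) → world pose (0.1525, 0.1541, -0.3500)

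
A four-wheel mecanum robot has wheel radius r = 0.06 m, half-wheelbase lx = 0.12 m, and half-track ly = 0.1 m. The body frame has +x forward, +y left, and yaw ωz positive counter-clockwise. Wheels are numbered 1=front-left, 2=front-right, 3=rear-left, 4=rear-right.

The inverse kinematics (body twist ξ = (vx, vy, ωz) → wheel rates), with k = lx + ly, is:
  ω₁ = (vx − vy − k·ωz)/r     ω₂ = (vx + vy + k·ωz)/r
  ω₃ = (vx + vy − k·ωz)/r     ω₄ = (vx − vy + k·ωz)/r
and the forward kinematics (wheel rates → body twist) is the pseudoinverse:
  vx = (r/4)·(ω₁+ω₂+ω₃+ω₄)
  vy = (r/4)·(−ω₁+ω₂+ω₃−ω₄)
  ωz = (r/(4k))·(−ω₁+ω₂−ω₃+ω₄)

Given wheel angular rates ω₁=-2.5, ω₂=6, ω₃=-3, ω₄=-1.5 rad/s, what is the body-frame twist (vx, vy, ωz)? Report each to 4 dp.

(-0.0150, 0.1050, 0.6818)

k = lx + ly = 0.12 + 0.1 = 0.2200
ω₁+ω₂+ω₃+ω₄ = -1.0000  →  vx = (0.06/4)·-1.0000 = -0.0150
−ω₁+ω₂+ω₃−ω₄ = 7.0000  →  vy = (0.06/4)·7.0000 = 0.1050
−ω₁+ω₂−ω₃+ω₄ = 10.0000  →  ωz = (0.06/0.8800)·10.0000 = 0.6818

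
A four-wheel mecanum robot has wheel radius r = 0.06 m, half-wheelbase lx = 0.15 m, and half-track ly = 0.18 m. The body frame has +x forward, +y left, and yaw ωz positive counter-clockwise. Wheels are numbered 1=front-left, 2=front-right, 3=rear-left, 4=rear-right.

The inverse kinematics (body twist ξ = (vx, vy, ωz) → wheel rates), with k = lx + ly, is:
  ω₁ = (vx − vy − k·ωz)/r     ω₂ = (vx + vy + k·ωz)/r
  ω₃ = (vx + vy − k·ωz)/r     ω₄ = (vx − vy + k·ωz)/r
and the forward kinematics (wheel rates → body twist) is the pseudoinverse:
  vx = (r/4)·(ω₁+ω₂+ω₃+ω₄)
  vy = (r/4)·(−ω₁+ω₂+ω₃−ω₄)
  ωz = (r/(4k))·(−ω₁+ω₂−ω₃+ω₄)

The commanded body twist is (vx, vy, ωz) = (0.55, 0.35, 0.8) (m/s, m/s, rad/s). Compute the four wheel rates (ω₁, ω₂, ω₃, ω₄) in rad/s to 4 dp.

k = lx + ly = 0.15 + 0.18 = 0.3300;  k·ωz = 0.3300·0.8 = 0.2640
ω₁ (FL) = (vx − vy − k·ωz)/r = -0.0640/0.06 = -1.0667
ω₂ (FR) = (vx + vy + k·ωz)/r = 1.1640/0.06 = 19.4000
ω₃ (RL) = (vx + vy − k·ωz)/r = 0.6360/0.06 = 10.6000
ω₄ (RR) = (vx − vy + k·ωz)/r = 0.4640/0.06 = 7.7333

(-1.0667, 19.4000, 10.6000, 7.7333)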